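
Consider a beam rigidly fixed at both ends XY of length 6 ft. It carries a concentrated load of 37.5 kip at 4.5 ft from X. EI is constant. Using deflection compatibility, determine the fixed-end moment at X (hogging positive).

M_X = 10.55 kip·ft

Take the two fixed-end moments M_X, M_Y as redundants; the released structure is the simple span XY.
Simple-span end rotations at X and Y under the given loads:
  at X: point load 37.5 at a = 4.5: Pab(L + b)/(6LEI) = 52.73/EI
  at Y: point load 37.5 at a = 4.5: Pab(L + a)/(6LEI) = 73.83/EI
  θ_X0 = 52.73/EI,  θ_Y0 = 73.83/EI
Flexibility coefficients: a unit moment at one end gives L/(3EI) there and L/(6EI) at the far end, so f₁₁ = f₂₂ = 2/EI and f₁₂ = f₂₁ = 1/EI.
Compatibility — zero rotation at each built-in end:
  2 M_X + 1 M_Y = 52.73
  1 M_X + 2 M_Y = 73.83
Solving the pair gives M_X = 10.55 kip·ft and M_Y = 31.64 kip·ft (hogging).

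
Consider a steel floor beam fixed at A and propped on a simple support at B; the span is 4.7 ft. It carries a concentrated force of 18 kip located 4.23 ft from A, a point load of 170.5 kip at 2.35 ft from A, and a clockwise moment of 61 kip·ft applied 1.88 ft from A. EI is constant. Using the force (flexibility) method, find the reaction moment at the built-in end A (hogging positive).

M_A = 156.9 kip·ft

Choose R_B as the redundant. The primary structure is the cantilever fixed at A.
Deflection at B on the released cantilever, summing each load's contribution:
  point load 18 at a = 4.23: Pa²(3L − a)/(6EI) = 529.8/EI
  point load 170.5 at a = 2.35: Pa²(3L − a)/(6EI) = 1844/EI
  clockwise couple 61 at a = 1.88: M₀a(2L − a)/(2EI) = 431.2/EI
  δ_0 = 2805/EI
Flexibility coefficient — unit upward force at B: δ_{BB} = L³/(3EI) = 34.61/EI.
The prop prevents deflection at B: R_B = δ_0/δ_{BB} = 2805/34.61 = 81.05 kip.
Moment equilibrium about A: M_A = Σ(load moments about A) − R_B·L = 537.8 − 81.05×4.7 = 156.9 kip·ft.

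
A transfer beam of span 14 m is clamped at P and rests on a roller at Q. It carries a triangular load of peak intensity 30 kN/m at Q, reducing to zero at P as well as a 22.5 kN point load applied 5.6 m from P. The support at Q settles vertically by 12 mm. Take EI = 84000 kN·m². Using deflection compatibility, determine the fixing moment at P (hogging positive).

Release the roller at Q. Primary structure: cantilever fixed at P.
Primary-structure tip deflection at Q by superposition:
  triangular load, peak 30 at the free end: 11w₀L⁴/(120EI) = 105644/EI
  point load 22.5 at a = 5.6: Pa²(3L − a)/(6EI) = 4281/EI
  δ_0 = 109925/EI
Flexibility coefficient — unit upward force at Q: δ_{QQ} = L³/(3EI) = 914.7/EI.
With EI = 84000 kN·m²: δ_0 = 1.3086 m and δ_{QQ} = 0.010889 m/kN.
Compatibility — the beam at Q must follow the support down by 0.012 m: δ_0 − R_Q·δ_{QQ} = 0.012, so R_Q = (1.3086 − 0.012)/0.010889 = 119.1 kN.
Moment equilibrium about P: M_P = Σ(load moments about P) − R_Q·L = 2086 − 119.1×14 = 418.9 kN·m.

M_P = 418.9 kN·m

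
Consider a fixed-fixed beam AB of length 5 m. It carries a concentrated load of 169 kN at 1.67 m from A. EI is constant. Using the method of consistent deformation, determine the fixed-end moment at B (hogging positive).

Take the two fixed-end moments M_A, M_B as redundants; the released structure is the simple span AB.
End rotations of the released simple span under the applied load (×1/EI):
  at A: point load 169 at a = 1.67: Pab(L + b)/(6LEI) = 261/EI
  at B: point load 169 at a = 1.67: Pab(L + a)/(6LEI) = 209/EI
  θ_A0 = 261/EI,  θ_B0 = 209/EI
Flexibility coefficients: a unit moment at one end gives L/(3EI) there and L/(6EI) at the far end, so f₁₁ = f₂₂ = 1.667/EI and f₁₂ = f₂₁ = 0.8333/EI.
Compatibility — zero rotation at each built-in end:
  1.667 M_A + 0.8333 M_B = 261
  0.8333 M_A + 1.667 M_B = 209
Solving the pair gives M_A = 125.2 kN·m and M_B = 62.78 kN·m (hogging).

M_B = 62.78 kN·m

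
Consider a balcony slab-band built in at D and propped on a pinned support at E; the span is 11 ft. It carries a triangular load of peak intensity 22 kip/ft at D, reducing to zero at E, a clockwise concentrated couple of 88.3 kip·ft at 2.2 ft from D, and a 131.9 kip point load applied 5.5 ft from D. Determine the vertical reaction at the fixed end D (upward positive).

Remove the prop at E; the released (primary) structure is a cantilever built in at D.
Downward deflection at the released point E due to the loads:
  triangular load, peak 22 at the fixed end: w₀L⁴/(30EI) = 10737/EI
  clockwise couple 88.3 at a = 2.2: M₀a(2L − a)/(2EI) = 1923/EI
  point load 131.9 at a = 5.5: Pa²(3L − a)/(6EI) = 18287/EI
  δ_0 = 30947/EI
Flexibility coefficient — unit upward force at E: δ_{EE} = L³/(3EI) = 443.7/EI.
The prop prevents deflection at E: R_E = δ_0/δ_{EE} = 30947/443.7 = 69.75 kip.
Vertical equilibrium: R_D = ΣP − R_E = 252.9 − 69.75 = 183.1 kip.

R_D = 183.1 kip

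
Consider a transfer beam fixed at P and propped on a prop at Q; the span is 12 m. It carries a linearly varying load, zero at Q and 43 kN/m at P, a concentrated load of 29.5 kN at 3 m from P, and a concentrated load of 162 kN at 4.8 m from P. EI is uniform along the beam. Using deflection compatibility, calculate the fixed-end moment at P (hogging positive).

Take the reaction at Q as the redundant and release it; the primary structure is a cantilever fixed at P.
Free-end deflection of the primary structure under the applied loading (downward +):
  triangular load, peak 43 at the fixed end: w₀L⁴/(30EI) = 29722/EI
  point load 29.5 at a = 3: Pa²(3L − a)/(6EI) = 1460/EI
  point load 162 at a = 4.8: Pa²(3L − a)/(6EI) = 19409/EI
  δ_0 = 50591/EI
Tip deflection under a unit load at Q: L³/(3EI) = 576/EI.
Compatibility at Q: δ_0 − R_Q·δ_{QQ} = 0, so R_Q = 50591/576 = 87.83 kN.
Moment equilibrium about P: M_P = Σ(load moments about P) − R_Q·L = 1898 − 87.83×12 = 844.1 kN·m.

M_P = 844.1 kN·m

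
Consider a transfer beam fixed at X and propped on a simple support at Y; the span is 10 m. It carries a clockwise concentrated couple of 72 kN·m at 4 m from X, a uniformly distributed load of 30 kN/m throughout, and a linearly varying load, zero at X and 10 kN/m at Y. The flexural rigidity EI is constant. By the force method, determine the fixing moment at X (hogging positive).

Choose R_Y as the redundant. The primary structure is the cantilever fixed at X.
Primary-structure tip deflection at Y by superposition:
  clockwise couple 72 at a = 4: M₀a(2L − a)/(2EI) = 2304/EI
  UDL 30: wL⁴/(8EI) = 37500/EI
  triangular load, peak 10 at the free end: 11w₀L⁴/(120EI) = 9167/EI
  δ_0 = 48971/EI
Flexibility coefficient — unit upward force at Y: δ_{YY} = L³/(3EI) = 333.3/EI.
The prop prevents deflection at Y: R_Y = δ_0/δ_{YY} = 48971/333.3 = 146.9 kN.
Moment equilibrium about X: M_X = Σ(load moments about X) − R_Y·L = 1905 − 146.9×10 = 436.2 kN·m.

M_X = 436.2 kN·m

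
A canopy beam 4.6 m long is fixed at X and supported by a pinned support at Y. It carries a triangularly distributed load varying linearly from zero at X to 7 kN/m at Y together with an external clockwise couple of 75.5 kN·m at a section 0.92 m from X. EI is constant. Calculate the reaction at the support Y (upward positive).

R_Y = 17.72 kN

Remove the prop at Y; the released (primary) structure is a cantilever built in at X.
Downward deflection at the released point Y due to the loads:
  triangular load, peak 7 at the free end: 11w₀L⁴/(120EI) = 287.3/EI
  clockwise couple 75.5 at a = 0.92: M₀a(2L − a)/(2EI) = 287.6/EI
  δ_0 = 574.9/EI
Flexibility coefficient — unit upward force at Y: δ_{YY} = L³/(3EI) = 32.45/EI.
Compatibility at Y: δ_0 − R_Y·δ_{YY} = 0, so R_Y = 574.9/32.45 = 17.72 kN.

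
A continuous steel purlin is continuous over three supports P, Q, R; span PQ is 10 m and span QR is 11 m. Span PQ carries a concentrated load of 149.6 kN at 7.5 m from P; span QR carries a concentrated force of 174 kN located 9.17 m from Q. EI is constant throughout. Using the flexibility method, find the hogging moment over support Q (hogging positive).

M_Q = 198 kN·m

Release continuity at Q by inserting a hinge; the redundant is the internal moment M_Q. The primary structure is two simply-supported spans PQ and QR.
Discontinuity in slope at Q on the released structure — sum the simple-span end rotations:
  span PQ: point load 149.6 at a = 7.5: Pab(L + a)/(6LEI) = 818.1/EI
  span QR: point load 174 at a = 9.17: Pab(L + b)/(6LEI) = 567.6/EI
  relative rotation θ_0 = (818.1 + 567.6)/EI = 1386/EI
A unit hogging moment at Q produces rotation L₁/(3EI) + L₂/(3EI) = 7/EI.
Compatibility: M_Q·(L₁+L₂)/(3EI) = θ_0, giving M_Q = 198 kN·m (hogging).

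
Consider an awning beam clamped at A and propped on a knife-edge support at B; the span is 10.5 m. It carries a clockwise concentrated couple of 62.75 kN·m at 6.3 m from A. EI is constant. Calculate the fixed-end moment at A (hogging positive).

Take the reaction at B as the redundant and release it; the primary structure is a cantilever fixed at A.
Free-end deflection of the primary structure under the applied loading (downward +):
  clockwise couple 62.75 at a = 6.3: M₀a(2L − a)/(2EI) = 2906/EI
Tip deflection under a unit load at B: L³/(3EI) = 385.9/EI.
The prop prevents deflection at B: R_B = δ_0/δ_{BB} = 2906/385.9 = 7.53 kN.
Moment equilibrium about A: M_A = Σ(load moments about A) − R_B·L = 62.75 − 7.53×10.5 = -16.32 kN·m.

M_A = -16.32 kN·m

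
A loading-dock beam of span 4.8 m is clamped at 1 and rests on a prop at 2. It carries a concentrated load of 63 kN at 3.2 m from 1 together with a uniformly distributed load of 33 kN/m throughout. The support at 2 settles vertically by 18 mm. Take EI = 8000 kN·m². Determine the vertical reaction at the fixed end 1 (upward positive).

R_1 = 133.2 kN

Release the roller at 2. Primary structure: cantilever fixed at 1.
Primary-structure tip deflection at 2 by superposition:
  point load 63 at a = 3.2: Pa²(3L − a)/(6EI) = 1204/EI
  UDL 33: wL⁴/(8EI) = 2190/EI
  δ_0 = 3394/EI
Flexibility coefficient — unit upward force at 2: δ_{22} = L³/(3EI) = 36.86/EI.
With EI = 8000 kN·m²: δ_0 = 0.42424 m and δ_{22} = 0.004608 m/kN.
Compatibility — the beam at 2 must follow the support down by 0.018 m: δ_0 − R_2·δ_{22} = 0.018, so R_2 = (0.42424 − 0.018)/0.004608 = 88.16 kN.
Vertical equilibrium: R_1 = ΣP − R_2 = 221.4 − 88.16 = 133.2 kN.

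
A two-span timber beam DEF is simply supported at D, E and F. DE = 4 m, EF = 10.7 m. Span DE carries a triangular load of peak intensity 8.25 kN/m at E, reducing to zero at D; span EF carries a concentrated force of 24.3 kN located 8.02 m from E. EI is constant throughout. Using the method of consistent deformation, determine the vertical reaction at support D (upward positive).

Release continuity at E by inserting a hinge; the redundant is the internal moment M_E. The primary structure is two simply-supported spans DE and EF.
End slopes at the hinge E, treating each span as simply supported:
  span DE: triangular load, peak 8.25: w₀L³/(45EI) = 11.73/EI
  span EF: point load 24.3 at a = 8.02: Pab(L + b)/(6LEI) = 108.9/EI
  relative rotation θ_0 = (11.73 + 108.9)/EI = 120.6/EI
A unit hogging moment at E produces rotation L₁/(3EI) + L₂/(3EI) = 4.9/EI.
Compatibility: M_E·(L₁+L₂)/(3EI) = θ_0, giving M_E = 24.61 kN·m (hogging).
Span DE, ΣM about D with M_E applied at E: R_E^{DE}·4 = 44 + 24.61, so R_E^{DE} = 17.15 kN and R_D = 16.5 − 17.15 = -0.6523 kN.

R_D = -0.6523 kN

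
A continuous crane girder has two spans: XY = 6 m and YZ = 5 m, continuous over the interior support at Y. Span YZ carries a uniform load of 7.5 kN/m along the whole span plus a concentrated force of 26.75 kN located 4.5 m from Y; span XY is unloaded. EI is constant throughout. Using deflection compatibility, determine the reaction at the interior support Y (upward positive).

R_Y = 26.43 kN

Insert a hinge at Y; M_Y is the redundant, and each span becomes simply supported.
Discontinuity in slope at Y on the released structure — sum the simple-span end rotations:
  span YZ: UDL 7.5: wL³/(24EI) = 39.06/EI
  span YZ: point load 26.75 at a = 4.5: Pab(L + b)/(6LEI) = 11.03/EI
  relative rotation θ_0 = (0 + 50.1)/EI = 50.1/EI
A unit hogging moment at Y produces rotation L₁/(3EI) + L₂/(3EI) = 3.667/EI.
Compatibility: M_Y·(L₁+L₂)/(3EI) = θ_0, giving M_Y = 13.66 kN·m (hogging).
Span XY, ΣM about X with M_Y applied at Y: R_Y^{XY}·6 = 0 + 13.66, so R_Y^{XY} = 2.277 kN and R_X = 0 − 2.277 = -2.277 kN.
Span YZ, ΣM about Z: R_Y^{YZ}·5 = 107.1 + 13.66, so R_Y^{YZ} = 24.16 kN and R_Z = 64.25 − 24.16 = 40.09 kN.
R_Y = 2.277 + 24.16 = 26.43 kN.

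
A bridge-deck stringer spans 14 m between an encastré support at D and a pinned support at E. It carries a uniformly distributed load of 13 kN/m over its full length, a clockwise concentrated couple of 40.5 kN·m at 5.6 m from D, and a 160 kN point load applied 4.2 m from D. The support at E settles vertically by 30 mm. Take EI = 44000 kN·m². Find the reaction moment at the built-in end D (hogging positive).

M_D = 740.2 kN·m

Remove the prop at E; the released (primary) structure is a cantilever built in at D.
Downward deflection at the released point E due to the loads:
  UDL 13: wL⁴/(8EI) = 62426/EI
  clockwise couple 40.5 at a = 5.6: M₀a(2L − a)/(2EI) = 2540/EI
  point load 160 at a = 4.2: Pa²(3L − a)/(6EI) = 17781/EI
  δ_0 = 82747/EI
Flexibility coefficient — unit upward force at E: δ_{EE} = L³/(3EI) = 914.7/EI.
With EI = 44000 kN·m²: δ_0 = 1.8806 m and δ_{EE} = 0.020788 m/kN.
Compatibility — the beam at E must follow the support down by 0.03 m: δ_0 − R_E·δ_{EE} = 0.03, so R_E = (1.8806 − 0.03)/0.020788 = 89.02 kN.
Moment equilibrium about D: M_D = Σ(load moments about D) − R_E·L = 1986 − 89.02×14 = 740.2 kN·m.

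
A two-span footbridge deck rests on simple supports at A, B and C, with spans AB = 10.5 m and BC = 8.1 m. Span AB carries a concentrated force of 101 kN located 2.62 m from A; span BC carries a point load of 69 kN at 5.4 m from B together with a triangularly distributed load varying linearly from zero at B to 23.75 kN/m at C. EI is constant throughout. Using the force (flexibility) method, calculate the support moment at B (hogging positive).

M_B = 145.7 kN·m

Release continuity at B by inserting a hinge; the redundant is the internal moment M_B. The primary structure is two simply-supported spans AB and BC.
End slopes at the hinge B, treating each span as simply supported:
  span AB: point load 101 at a = 2.62: Pab(L + a)/(6LEI) = 434.3/EI
  span BC: point load 69 at a = 5.4: Pab(L + b)/(6LEI) = 223.6/EI
  span BC: triangular load, peak 23.75: 7w₀L³/(360EI) = 245.4/EI
  relative rotation θ_0 = (434.3 + 469)/EI = 903.2/EI
A unit hogging moment at B produces rotation L₁/(3EI) + L₂/(3EI) = 6.2/EI.
Slope continuity at B: θ_0 = M_B·6.2/EI, so M_B = 903.2/6.2 = 145.7 kN·m (hogging).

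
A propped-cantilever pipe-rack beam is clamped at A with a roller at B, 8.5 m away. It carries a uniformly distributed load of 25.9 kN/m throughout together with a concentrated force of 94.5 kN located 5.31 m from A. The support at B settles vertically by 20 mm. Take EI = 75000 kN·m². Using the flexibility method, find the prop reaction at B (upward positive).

Choose R_B as the redundant. The primary structure is the cantilever fixed at A.
Free-end deflection of the primary structure under the applied loading (downward +):
  UDL 25.9: wL⁴/(8EI) = 16900/EI
  point load 94.5 at a = 5.31: Pa²(3L − a)/(6EI) = 8966/EI
  δ_0 = 25866/EI
Tip deflection under a unit load at B: L³/(3EI) = 204.7/EI.
With EI = 75000 kN·m²: δ_0 = 0.34488 m and δ_{BB} = 0.002729 m/kN.
Compatibility — the beam at B must follow the support down by 0.02 m: δ_0 − R_B·δ_{BB} = 0.02, so R_B = (0.34488 − 0.02)/0.002729 = 119 kN.

R_B = 119 kN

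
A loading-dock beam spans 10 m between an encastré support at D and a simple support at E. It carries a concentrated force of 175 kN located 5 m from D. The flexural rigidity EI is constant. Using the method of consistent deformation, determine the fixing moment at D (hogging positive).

Choose R_E as the redundant. The primary structure is the cantilever fixed at D.
Downward deflection at the released point E due to the loads:
  point load 175 at a = 5: Pa²(3L − a)/(6EI) = 18229/EI
Tip deflection under a unit load at E: L³/(3EI) = 333.3/EI.
The prop prevents deflection at E: R_E = δ_0/δ_{EE} = 18229/333.3 = 54.69 kN.
Moment equilibrium about D: M_D = Σ(load moments about D) − R_E·L = 875 − 54.69×10 = 328.1 kN·m.

M_D = 328.1 kN·m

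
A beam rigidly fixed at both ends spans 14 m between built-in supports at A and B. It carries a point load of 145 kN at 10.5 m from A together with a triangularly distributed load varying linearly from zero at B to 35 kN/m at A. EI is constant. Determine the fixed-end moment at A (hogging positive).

Release both end moments; the primary structure is a simply-supported span AB with redundants M_A and M_B.
On the primary (simply-supported) span, the end slopes from the loading are:
  at A: point load 145 at a = 10.5: Pab(L + b)/(6LEI) = 1110/EI
  at B: point load 145 at a = 10.5: Pab(L + a)/(6LEI) = 1554/EI
  at A: triangular load, peak 35: w₀L³/(45EI) = 2134/EI
  at B: triangular load, peak 35: 7w₀L³/(360EI) = 1867/EI
  θ_A0 = 3244/EI,  θ_B0 = 3422/EI
Flexibility coefficients: a unit moment at one end gives L/(3EI) there and L/(6EI) at the far end, so f₁₁ = f₂₂ = 4.667/EI and f₁₂ = f₂₁ = 2.333/EI.
Compatibility — zero rotation at each built-in end:
  4.667 M_A + 2.333 M_B = 3244
  2.333 M_A + 4.667 M_B = 3422
Solving the pair gives M_A = 438.2 kN·m and M_B = 514.1 kN·m (hogging).

M_A = 438.2 kN·m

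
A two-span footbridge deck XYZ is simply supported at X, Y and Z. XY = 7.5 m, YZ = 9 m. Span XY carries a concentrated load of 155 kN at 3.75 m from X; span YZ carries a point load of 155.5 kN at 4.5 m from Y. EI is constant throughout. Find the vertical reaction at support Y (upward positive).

Insert a hinge at Y; M_Y is the redundant, and each span becomes simply supported.
End slopes at the hinge Y, treating each span as simply supported:
  span XY: point load 155 at a = 3.75: Pab(L + a)/(6LEI) = 544.9/EI
  span YZ: point load 155.5 at a = 4.5: Pab(L + b)/(6LEI) = 787.2/EI
  relative rotation θ_0 = (544.9 + 787.2)/EI = 1332/EI
A unit hogging moment at Y produces rotation L₁/(3EI) + L₂/(3EI) = 5.5/EI.
Slope continuity at Y: θ_0 = M_Y·5.5/EI, so M_Y = 1332/5.5 = 242.2 kN·m (hogging).
Span XY, ΣM about X with M_Y applied at Y: R_Y^{XY}·7.5 = 581.2 + 242.2, so R_Y^{XY} = 109.8 kN and R_X = 155 − 109.8 = 45.21 kN.
Span YZ, ΣM about Z: R_Y^{YZ}·9 = 699.8 + 242.2, so R_Y^{YZ} = 104.7 kN and R_Z = 155.5 − 104.7 = 50.84 kN.
R_Y = 109.8 + 104.7 = 214.5 kN.

R_Y = 214.5 kN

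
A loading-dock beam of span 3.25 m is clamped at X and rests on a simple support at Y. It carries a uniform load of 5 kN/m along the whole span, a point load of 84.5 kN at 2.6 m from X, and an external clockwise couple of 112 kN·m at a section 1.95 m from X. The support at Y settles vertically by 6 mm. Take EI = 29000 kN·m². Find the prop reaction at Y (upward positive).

Take the reaction at Y as the redundant and release it; the primary structure is a cantilever fixed at X.
Downward deflection at the released point Y due to the loads:
  UDL 5: wL⁴/(8EI) = 69.73/EI
  point load 84.5 at a = 2.6: Pa²(3L − a)/(6EI) = 680.7/EI
  clockwise couple 112 at a = 1.95: M₀a(2L − a)/(2EI) = 496.9/EI
  δ_0 = 1247/EI
Flexibility coefficient — unit upward force at Y: δ_{YY} = L³/(3EI) = 11.44/EI.
With EI = 29000 kN·m²: δ_0 = 0.04301 m and δ_{YY} = 0.000395 m/kN.
Compatibility — the beam at Y must follow the support down by 0.006 m: δ_0 − R_Y·δ_{YY} = 0.006, so R_Y = (0.04301 − 0.006)/0.000395 = 93.8 kN.

R_Y = 93.8 kN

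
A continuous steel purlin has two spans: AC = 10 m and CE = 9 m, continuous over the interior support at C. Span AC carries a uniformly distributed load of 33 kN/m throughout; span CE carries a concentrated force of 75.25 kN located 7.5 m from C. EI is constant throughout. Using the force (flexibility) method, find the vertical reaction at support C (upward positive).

R_C = 228.9 kN

Insert a hinge at C; M_C is the redundant, and each span becomes simply supported.
Discontinuity in slope at C on the released structure — sum the simple-span end rotations:
  span AC: UDL 33: wL³/(24EI) = 1375/EI
  span CE: point load 75.25 at a = 7.5: Pab(L + b)/(6LEI) = 164.6/EI
  relative rotation θ_0 = (1375 + 164.6)/EI = 1540/EI
A unit hogging moment at C produces rotation L₁/(3EI) + L₂/(3EI) = 6.333/EI.
Compatibility: M_C·(L₁+L₂)/(3EI) = θ_0, giving M_C = 243.1 kN·m (hogging).
Span AC, ΣM about A with M_C applied at C: R_C^{AC}·10 = 1650 + 243.1, so R_C^{AC} = 189.3 kN and R_A = 330 − 189.3 = 140.7 kN.
Span CE, ΣM about E: R_C^{CE}·9 = 112.9 + 243.1, so R_C^{CE} = 39.55 kN and R_E = 75.25 − 39.55 = 35.7 kN.
R_C = 189.3 + 39.55 = 228.9 kN.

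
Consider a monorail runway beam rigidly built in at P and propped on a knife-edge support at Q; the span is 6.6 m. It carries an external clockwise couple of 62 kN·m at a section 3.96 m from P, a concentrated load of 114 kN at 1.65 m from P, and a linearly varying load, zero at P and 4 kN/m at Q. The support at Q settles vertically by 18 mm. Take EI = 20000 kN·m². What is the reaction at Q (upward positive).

R_Q = 25.14 kN

Choose R_Q as the redundant. The primary structure is the cantilever fixed at P.
Downward deflection at the released point Q due to the loads:
  clockwise couple 62 at a = 3.96: M₀a(2L − a)/(2EI) = 1134/EI
  point load 114 at a = 1.65: Pa²(3L − a)/(6EI) = 938.9/EI
  triangular load, peak 4 at the free end: 11w₀L⁴/(120EI) = 695.7/EI
  δ_0 = 2769/EI
Tip deflection under a unit load at Q: L³/(3EI) = 95.83/EI.
With EI = 20000 kN·m²: δ_0 = 0.13844 m and δ_{QQ} = 0.004792 m/kN.
Compatibility — the beam at Q must follow the support down by 0.018 m: δ_0 − R_Q·δ_{QQ} = 0.018, so R_Q = (0.13844 − 0.018)/0.004792 = 25.14 kN.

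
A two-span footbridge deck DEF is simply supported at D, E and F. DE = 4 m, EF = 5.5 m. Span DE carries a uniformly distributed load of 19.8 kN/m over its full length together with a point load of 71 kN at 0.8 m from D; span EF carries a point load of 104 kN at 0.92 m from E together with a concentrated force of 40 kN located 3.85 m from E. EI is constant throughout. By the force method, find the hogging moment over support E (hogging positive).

M_E = 87.81 kN·m

Take M_E as the redundant. Released structure: two simple spans DE and EF with a hinge at E.
End slopes at the hinge E, treating each span as simply supported:
  span DE: UDL 19.8: wL³/(24EI) = 52.8/EI
  span DE: point load 71 at a = 0.8: Pab(L + a)/(6LEI) = 36.35/EI
  span EF: point load 104 at a = 0.92: Pab(L + b)/(6LEI) = 133.9/EI
  span EF: point load 40 at a = 3.85: Pab(L + b)/(6LEI) = 55.05/EI
  relative rotation θ_0 = (89.15 + 188.9)/EI = 278.1/EI
A unit hogging moment at E produces rotation L₁/(3EI) + L₂/(3EI) = 3.167/EI.
Slope continuity at E: θ_0 = M_E·3.167/EI, so M_E = 278.1/3.167 = 87.81 kN·m (hogging).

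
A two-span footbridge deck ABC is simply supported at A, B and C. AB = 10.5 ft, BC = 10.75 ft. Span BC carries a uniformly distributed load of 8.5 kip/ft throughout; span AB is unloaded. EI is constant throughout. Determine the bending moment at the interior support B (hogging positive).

Insert a hinge at B; M_B is the redundant, and each span becomes simply supported.
Rotations at B on the released spans (each span's end-slope, ×1/EI):
  span BC: UDL 8.5: wL³/(24EI) = 440/EI
  relative rotation θ_0 = (0 + 440)/EI = 440/EI
A unit hogging moment at B produces rotation L₁/(3EI) + L₂/(3EI) = 7.083/EI.
Slope continuity at B: θ_0 = M_B·7.083/EI, so M_B = 440/7.083 = 62.11 kip·ft (hogging).

M_B = 62.11 kip·ft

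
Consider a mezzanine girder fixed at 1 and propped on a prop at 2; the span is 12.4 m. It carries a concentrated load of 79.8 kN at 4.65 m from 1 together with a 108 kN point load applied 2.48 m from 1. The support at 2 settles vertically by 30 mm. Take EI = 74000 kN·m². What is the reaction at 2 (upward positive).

Remove the prop at 2; the released (primary) structure is a cantilever built in at 1.
Free-end deflection of the primary structure under the applied loading (downward +):
  point load 79.8 at a = 4.65: Pa²(3L − a)/(6EI) = 9361/EI
  point load 108 at a = 2.48: Pa²(3L − a)/(6EI) = 3844/EI
  δ_0 = 13204/EI
Flexibility coefficient — unit upward force at 2: δ_{22} = L³/(3EI) = 635.5/EI.
With EI = 74000 kN·m²: δ_0 = 0.17844 m and δ_{22} = 0.008588 m/kN.
Compatibility — the beam at 2 must follow the support down by 0.03 m: δ_0 − R_2·δ_{22} = 0.03, so R_2 = (0.17844 − 0.03)/0.008588 = 17.28 kN.

R_2 = 17.28 kN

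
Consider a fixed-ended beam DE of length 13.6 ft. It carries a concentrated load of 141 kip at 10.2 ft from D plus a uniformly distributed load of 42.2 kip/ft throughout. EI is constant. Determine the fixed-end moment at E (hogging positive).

M_E = 920.1 kip·ft

Take the two fixed-end moments M_D, M_E as redundants; the released structure is the simple span DE.
End rotations of the released simple span under the applied load (×1/EI):
  at D: point load 141 at a = 10.2: Pab(L + b)/(6LEI) = 1019/EI
  at E: point load 141 at a = 10.2: Pab(L + a)/(6LEI) = 1426/EI
  at D: UDL 42.2: wL³/(24EI) = 4423/EI
  at E: UDL 42.2: wL³/(24EI) = 4423/EI
  θ_D0 = 5442/EI,  θ_E0 = 5849/EI
Flexibility coefficients: a unit moment at one end gives L/(3EI) there and L/(6EI) at the far end, so f₁₁ = f₂₂ = 4.533/EI and f₁₂ = f₂₁ = 2.267/EI.
Compatibility — zero rotation at each built-in end:
  4.533 M_D + 2.267 M_E = 5442
  2.267 M_D + 4.533 M_E = 5849
Solving the pair gives M_D = 740.3 kip·ft and M_E = 920.1 kip·ft (hogging).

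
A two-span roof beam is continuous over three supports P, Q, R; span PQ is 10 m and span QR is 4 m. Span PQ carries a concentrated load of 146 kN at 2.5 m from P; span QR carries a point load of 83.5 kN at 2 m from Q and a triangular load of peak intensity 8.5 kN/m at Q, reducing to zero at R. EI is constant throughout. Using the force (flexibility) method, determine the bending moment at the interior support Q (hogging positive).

Take M_Q as the redundant. Released structure: two simple spans PQ and QR with a hinge at Q.
Discontinuity in slope at Q on the released structure — sum the simple-span end rotations:
  span PQ: point load 146 at a = 2.5: Pab(L + a)/(6LEI) = 570.3/EI
  span QR: point load 83.5 at a = 2: Pab(L + b)/(6LEI) = 83.5/EI
  span QR: triangular load, peak 8.5: w₀L³/(45EI) = 12.09/EI
  relative rotation θ_0 = (570.3 + 95.59)/EI = 665.9/EI
A unit hogging moment at Q produces rotation L₁/(3EI) + L₂/(3EI) = 4.667/EI.
Compatibility: M_Q·(L₁+L₂)/(3EI) = θ_0, giving M_Q = 142.7 kN·m (hogging).

M_Q = 142.7 kN·m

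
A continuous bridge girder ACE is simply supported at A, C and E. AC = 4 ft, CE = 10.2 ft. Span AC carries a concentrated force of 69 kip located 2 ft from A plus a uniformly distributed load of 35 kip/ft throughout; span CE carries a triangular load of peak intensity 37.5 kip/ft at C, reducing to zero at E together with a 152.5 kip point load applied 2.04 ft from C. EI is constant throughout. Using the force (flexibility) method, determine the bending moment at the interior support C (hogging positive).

Take M_C as the redundant. Released structure: two simple spans AC and CE with a hinge at C.
End slopes at the hinge C, treating each span as simply supported:
  span AC: point load 69 at a = 2: Pab(L + a)/(6LEI) = 69/EI
  span AC: UDL 35: wL³/(24EI) = 93.33/EI
  span CE: triangular load, peak 37.5: w₀L³/(45EI) = 884.3/EI
  span CE: point load 152.5 at a = 2.04: Pab(L + b)/(6LEI) = 761.6/EI
  relative rotation θ_0 = (162.3 + 1646)/EI = 1808/EI
A unit hogging moment at C produces rotation L₁/(3EI) + L₂/(3EI) = 4.733/EI.
Slope continuity at C: θ_0 = M_C·4.733/EI, so M_C = 1808/4.733 = 382 kip·ft (hogging).

M_C = 382 kip·ft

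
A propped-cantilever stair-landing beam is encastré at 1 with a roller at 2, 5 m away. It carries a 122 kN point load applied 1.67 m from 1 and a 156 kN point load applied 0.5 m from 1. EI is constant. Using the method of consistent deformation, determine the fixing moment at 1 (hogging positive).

Release the roller at 2. Primary structure: cantilever fixed at 1.
Downward deflection at the released point 2 due to the loads:
  point load 122 at a = 1.67: Pa²(3L − a)/(6EI) = 755.9/EI
  point load 156 at a = 0.5: Pa²(3L − a)/(6EI) = 94.25/EI
  δ_0 = 850.2/EI
Flexibility coefficient — unit upward force at 2: δ_{22} = L³/(3EI) = 41.67/EI.
The prop prevents deflection at 2: R_2 = δ_0/δ_{22} = 850.2/41.67 = 20.4 kN.
Moment equilibrium about 1: M_1 = Σ(load moments about 1) − R_2·L = 281.7 − 20.4×5 = 179.7 kN·m.

M_1 = 179.7 kN·m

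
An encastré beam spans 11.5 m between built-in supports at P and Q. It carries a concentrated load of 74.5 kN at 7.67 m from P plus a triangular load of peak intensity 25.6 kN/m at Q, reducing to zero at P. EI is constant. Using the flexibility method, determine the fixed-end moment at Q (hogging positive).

M_Q = 296.2 kN·m

Release both end moments; the primary structure is a simply-supported span PQ with redundants M_P and M_Q.
On the primary (simply-supported) span, the end slopes from the loading are:
  at P: point load 74.5 at a = 7.67: Pab(L + b)/(6LEI) = 486.2/EI
  at Q: point load 74.5 at a = 7.67: Pab(L + a)/(6LEI) = 608/EI
  at P: triangular load, peak 25.6: 7w₀L³/(360EI) = 757.1/EI
  at Q: triangular load, peak 25.6: w₀L³/(45EI) = 865.2/EI
  θ_P0 = 1243/EI,  θ_Q0 = 1473/EI
Flexibility coefficients: a unit moment at one end gives L/(3EI) there and L/(6EI) at the far end, so f₁₁ = f₂₂ = 3.833/EI and f₁₂ = f₂₁ = 1.917/EI.
Compatibility — zero rotation at each built-in end:
  3.833 M_P + 1.917 M_Q = 1243
  1.917 M_P + 3.833 M_Q = 1473
Solving the pair gives M_P = 176.2 kN·m and M_Q = 296.2 kN·m (hogging).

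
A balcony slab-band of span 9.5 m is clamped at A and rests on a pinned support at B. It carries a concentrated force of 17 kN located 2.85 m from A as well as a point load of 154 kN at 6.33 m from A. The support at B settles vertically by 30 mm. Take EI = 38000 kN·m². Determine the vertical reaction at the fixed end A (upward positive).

Take the reaction at B as the redundant and release it; the primary structure is a cantilever fixed at A.
Downward deflection at the released point B due to the loads:
  point load 17 at a = 2.85: Pa²(3L − a)/(6EI) = 590.3/EI
  point load 154 at a = 6.33: Pa²(3L − a)/(6EI) = 22800/EI
  δ_0 = 23391/EI
Tip deflection under a unit load at B: L³/(3EI) = 285.8/EI.
With EI = 38000 kN·m²: δ_0 = 0.61554 m and δ_{BB} = 0.007521 m/kN.
Compatibility — the beam at B must follow the support down by 0.03 m: δ_0 − R_B·δ_{BB} = 0.03, so R_B = (0.61554 − 0.03)/0.007521 = 77.86 kN.
Vertical equilibrium: R_A = ΣP − R_B = 171 − 77.86 = 93.14 kN.

R_A = 93.14 kN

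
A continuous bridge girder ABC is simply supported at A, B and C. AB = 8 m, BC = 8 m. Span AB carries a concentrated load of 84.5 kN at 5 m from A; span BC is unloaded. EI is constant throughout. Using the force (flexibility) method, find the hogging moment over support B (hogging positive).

M_B = 64.37 kN·m

Insert a hinge at B; M_B is the redundant, and each span becomes simply supported.
Rotations at B on the released spans (each span's end-slope, ×1/EI):
  span AB: point load 84.5 at a = 5: Pab(L + a)/(6LEI) = 343.3/EI
  relative rotation θ_0 = (343.3 + 0)/EI = 343.3/EI
A unit hogging moment at B produces rotation L₁/(3EI) + L₂/(3EI) = 5.333/EI.
Slope continuity at B: θ_0 = M_B·5.333/EI, so M_B = 343.3/5.333 = 64.37 kN·m (hogging).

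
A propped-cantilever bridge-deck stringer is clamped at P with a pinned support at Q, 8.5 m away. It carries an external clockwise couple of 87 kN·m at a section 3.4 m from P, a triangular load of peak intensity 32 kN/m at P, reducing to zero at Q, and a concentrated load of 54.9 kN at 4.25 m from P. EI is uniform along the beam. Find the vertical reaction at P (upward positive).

Remove the prop at Q; the released (primary) structure is a cantilever built in at P.
Deflection at Q on the released cantilever, summing each load's contribution:
  clockwise couple 87 at a = 3.4: M₀a(2L − a)/(2EI) = 2011/EI
  triangular load, peak 32 at the fixed end: w₀L⁴/(30EI) = 5568/EI
  point load 54.9 at a = 4.25: Pa²(3L − a)/(6EI) = 3512/EI
  δ_0 = 11092/EI
Tip deflection under a unit load at Q: L³/(3EI) = 204.7/EI.
The prop prevents deflection at Q: R_Q = δ_0/δ_{QQ} = 11092/204.7 = 54.18 kN.
Vertical equilibrium: R_P = ΣP − R_Q = 190.9 − 54.18 = 136.7 kN.

R_P = 136.7 kN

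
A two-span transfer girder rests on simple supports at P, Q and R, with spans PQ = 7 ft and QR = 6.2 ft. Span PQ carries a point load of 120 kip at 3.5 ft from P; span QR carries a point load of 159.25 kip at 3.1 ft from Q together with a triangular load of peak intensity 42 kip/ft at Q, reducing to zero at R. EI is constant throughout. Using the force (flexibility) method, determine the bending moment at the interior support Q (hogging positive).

M_Q = 221 kip·ft

Release continuity at Q by inserting a hinge; the redundant is the internal moment M_Q. The primary structure is two simply-supported spans PQ and QR.
Discontinuity in slope at Q on the released structure — sum the simple-span end rotations:
  span PQ: point load 120 at a = 3.5: Pab(L + a)/(6LEI) = 367.5/EI
  span QR: point load 159.25 at a = 3.1: Pab(L + b)/(6LEI) = 382.6/EI
  span QR: triangular load, peak 42: w₀L³/(45EI) = 222.4/EI
  relative rotation θ_0 = (367.5 + 605)/EI = 972.5/EI
A unit hogging moment at Q produces rotation L₁/(3EI) + L₂/(3EI) = 4.4/EI.
Slope continuity at Q: θ_0 = M_Q·4.4/EI, so M_Q = 972.5/4.4 = 221 kip·ft (hogging).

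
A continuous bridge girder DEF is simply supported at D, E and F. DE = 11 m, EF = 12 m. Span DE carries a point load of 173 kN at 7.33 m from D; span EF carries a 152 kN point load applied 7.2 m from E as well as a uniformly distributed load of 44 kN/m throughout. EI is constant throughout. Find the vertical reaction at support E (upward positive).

Release continuity at E by inserting a hinge; the redundant is the internal moment M_E. The primary structure is two simply-supported spans DE and EF.
Rotations at E on the released spans (each span's end-slope, ×1/EI):
  span DE: point load 173 at a = 7.33: Pab(L + a)/(6LEI) = 1293/EI
  span EF: point load 152 at a = 7.2: Pab(L + b)/(6LEI) = 1226/EI
  span EF: UDL 44: wL³/(24EI) = 3168/EI
  relative rotation θ_0 = (1293 + 4394)/EI = 5686/EI
A unit hogging moment at E produces rotation L₁/(3EI) + L₂/(3EI) = 7.667/EI.
Compatibility: M_E·(L₁+L₂)/(3EI) = θ_0, giving M_E = 741.7 kN·m (hogging).
Span DE, ΣM about D with M_E applied at E: R_E^{DE}·11 = 1268 + 741.7, so R_E^{DE} = 182.7 kN and R_D = 173 − 182.7 = -9.707 kN.
Span EF, ΣM about F: R_E^{EF}·12 = 3898 + 741.7, so R_E^{EF} = 386.6 kN and R_F = 680 − 386.6 = 293.4 kN.
R_E = 182.7 + 386.6 = 569.3 kN.

R_E = 569.3 kN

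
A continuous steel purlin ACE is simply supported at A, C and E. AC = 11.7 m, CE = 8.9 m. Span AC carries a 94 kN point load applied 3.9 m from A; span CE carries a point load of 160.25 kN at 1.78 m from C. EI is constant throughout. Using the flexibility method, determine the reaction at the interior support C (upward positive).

R_C = 195.4 kN

Release continuity at C by inserting a hinge; the redundant is the internal moment M_C. The primary structure is two simply-supported spans AC and CE.
Rotations at C on the released spans (each span's end-slope, ×1/EI):
  span AC: point load 94 at a = 3.9: Pab(L + a)/(6LEI) = 635.4/EI
  span CE: point load 160.25 at a = 1.78: Pab(L + b)/(6LEI) = 609.3/EI
  relative rotation θ_0 = (635.4 + 609.3)/EI = 1245/EI
A unit hogging moment at C produces rotation L₁/(3EI) + L₂/(3EI) = 6.867/EI.
Compatibility: M_C·(L₁+L₂)/(3EI) = θ_0, giving M_C = 181.3 kN·m (hogging).
Span AC, ΣM about A with M_C applied at C: R_C^{AC}·11.7 = 366.6 + 181.3, so R_C^{AC} = 46.83 kN and R_A = 94 − 46.83 = 47.17 kN.
Span CE, ΣM about E: R_C^{CE}·8.9 = 1141 + 181.3, so R_C^{CE} = 148.6 kN and R_E = 160.2 − 148.6 = 11.68 kN.
R_C = 46.83 + 148.6 = 195.4 kN.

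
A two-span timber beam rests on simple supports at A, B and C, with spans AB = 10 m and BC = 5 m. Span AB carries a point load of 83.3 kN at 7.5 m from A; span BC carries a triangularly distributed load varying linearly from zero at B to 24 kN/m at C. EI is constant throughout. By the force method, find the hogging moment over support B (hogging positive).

Insert a hinge at B; M_B is the redundant, and each span becomes simply supported.
End slopes at the hinge B, treating each span as simply supported:
  span AB: point load 83.3 at a = 7.5: Pab(L + a)/(6LEI) = 455.5/EI
  span BC: triangular load, peak 24: 7w₀L³/(360EI) = 58.33/EI
  relative rotation θ_0 = (455.5 + 58.33)/EI = 513.9/EI
A unit hogging moment at B produces rotation L₁/(3EI) + L₂/(3EI) = 5/EI.
Compatibility: M_B·(L₁+L₂)/(3EI) = θ_0, giving M_B = 102.8 kN·m (hogging).

M_B = 102.8 kN·m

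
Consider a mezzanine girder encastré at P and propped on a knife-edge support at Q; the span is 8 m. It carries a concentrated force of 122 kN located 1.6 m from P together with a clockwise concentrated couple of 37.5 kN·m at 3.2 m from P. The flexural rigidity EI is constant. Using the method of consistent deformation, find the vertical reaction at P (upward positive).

R_P = 110.7 kN

Release the roller at Q. Primary structure: cantilever fixed at P.
Downward deflection at the released point Q due to the loads:
  point load 122 at a = 1.6: Pa²(3L − a)/(6EI) = 1166/EI
  clockwise couple 37.5 at a = 3.2: M₀a(2L − a)/(2EI) = 768/EI
  δ_0 = 1934/EI
Tip deflection under a unit load at Q: L³/(3EI) = 170.7/EI.
Compatibility at Q: δ_0 − R_Q·δ_{QQ} = 0, so R_Q = 1934/170.7 = 11.33 kN.
Vertical equilibrium: R_P = ΣP − R_Q = 122 − 11.33 = 110.7 kN.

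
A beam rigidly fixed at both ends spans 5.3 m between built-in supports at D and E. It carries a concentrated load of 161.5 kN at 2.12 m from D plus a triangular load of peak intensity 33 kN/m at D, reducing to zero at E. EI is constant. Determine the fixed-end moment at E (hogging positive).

Take the two fixed-end moments M_D, M_E as redundants; the released structure is the simple span DE.
Simple-span end rotations at D and E under the given loads:
  at D: point load 161.5 at a = 2.12: Pab(L + b)/(6LEI) = 290.3/EI
  at E: point load 161.5 at a = 2.12: Pab(L + a)/(6LEI) = 254/EI
  at D: triangular load, peak 33: w₀L³/(45EI) = 109.2/EI
  at E: triangular load, peak 33: 7w₀L³/(360EI) = 95.53/EI
  θ_D0 = 399.5/EI,  θ_E0 = 349.6/EI
Flexibility coefficients: a unit moment at one end gives L/(3EI) there and L/(6EI) at the far end, so f₁₁ = f₂₂ = 1.767/EI and f₁₂ = f₂₁ = 0.8833/EI.
Compatibility — zero rotation at each built-in end:
  1.767 M_D + 0.8833 M_E = 399.5
  0.8833 M_D + 1.767 M_E = 349.6
Solving the pair gives M_D = 169.6 kN·m and M_E = 113.1 kN·m (hogging).

M_E = 113.1 kN·m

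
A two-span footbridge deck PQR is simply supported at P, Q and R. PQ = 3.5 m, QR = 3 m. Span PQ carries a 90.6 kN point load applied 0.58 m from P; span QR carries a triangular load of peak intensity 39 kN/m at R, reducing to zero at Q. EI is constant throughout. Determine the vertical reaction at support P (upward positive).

R_P = 68.96 kN

Take M_Q as the redundant. Released structure: two simple spans PQ and QR with a hinge at Q.
End slopes at the hinge Q, treating each span as simply supported:
  span PQ: point load 90.6 at a = 0.58: Pab(L + a)/(6LEI) = 29.81/EI
  span QR: triangular load, peak 39: 7w₀L³/(360EI) = 20.48/EI
  relative rotation θ_0 = (29.81 + 20.48)/EI = 50.29/EI
A unit hogging moment at Q produces rotation L₁/(3EI) + L₂/(3EI) = 2.167/EI.
Slope continuity at Q: θ_0 = M_Q·2.167/EI, so M_Q = 50.29/2.167 = 23.21 kN·m (hogging).
Span PQ, ΣM about P with M_Q applied at Q: R_Q^{PQ}·3.5 = 52.55 + 23.21, so R_Q^{PQ} = 21.64 kN and R_P = 90.6 − 21.64 = 68.96 kN.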